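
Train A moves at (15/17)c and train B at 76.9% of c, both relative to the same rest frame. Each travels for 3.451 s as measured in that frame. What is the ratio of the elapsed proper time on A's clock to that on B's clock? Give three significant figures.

τ_A/τ_B = 0.736

A: γ = 1/√(1 − (15/17)²) = 17/8 = 2.125. B: β = 0.769; γ = 1/√(1 − 0.769²) = 1/√0.4086 = 1.564.
τ_A/τ_B = γ_B/γ_A = 1.564/2.125 = 0.7362, so τ_A/τ_B = 0.7362.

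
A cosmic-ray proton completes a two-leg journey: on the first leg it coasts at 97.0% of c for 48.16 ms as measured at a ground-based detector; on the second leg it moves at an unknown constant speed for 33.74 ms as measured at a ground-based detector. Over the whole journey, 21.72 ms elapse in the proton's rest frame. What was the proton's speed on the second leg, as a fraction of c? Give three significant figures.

Leg 1: β = 0.970; γ = 1/√(1 − 0.970²) = 1/√0.05910 = 4.113; τ_1 = 48.16/4.113 = 11.71 ms.
Leg 2: speed unknown; τ_2 = 33.74/γ_2.
Total proper time: 11.71 + τ_2 = 21.72, so τ_2 = 21.72 − 11.71 = 10.01 ms.
γ_2 = 33.74/10.01 = 3.370; β = √(1 − 1/γ²) = √0.9119.

β = 0.955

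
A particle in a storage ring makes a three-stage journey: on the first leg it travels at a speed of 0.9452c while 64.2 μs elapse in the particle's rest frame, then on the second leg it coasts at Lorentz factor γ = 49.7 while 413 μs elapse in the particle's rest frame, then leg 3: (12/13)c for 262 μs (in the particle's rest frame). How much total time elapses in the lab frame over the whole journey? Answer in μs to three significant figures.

Leg 1: γ = 1/√(1 − 0.9452²) = 1/√0.1066 = 3.063; Δt_1 = 3.063 × 64.2 = 196.6 μs.
Leg 2: γ = 49.7; Δt_2 = 49.70 × 413 = 2.053×10⁴ μs.
Leg 3: γ = 1/√(1 − (12/13)²) = 13/5 = 2.600; Δt_3 = 2.600 × 262 = 681.2 μs.
Total: 196.6 + 2.053×10⁴ + 681.2 μs.

Δt = 2.14×10⁴ μs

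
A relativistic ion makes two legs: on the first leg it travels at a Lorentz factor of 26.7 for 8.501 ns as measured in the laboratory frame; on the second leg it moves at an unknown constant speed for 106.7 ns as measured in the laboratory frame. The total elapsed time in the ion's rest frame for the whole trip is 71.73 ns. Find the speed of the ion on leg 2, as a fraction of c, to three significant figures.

Leg 1: γ = 26.7; τ_1 = 8.501/26.70 = 0.3184 ns.
Leg 2: speed unknown; τ_2 = 106.7/γ_2.
Total proper time: 0.3184 + τ_2 = 71.73, so τ_2 = 71.73 − 0.3184 = 71.41 ns.
γ_2 = 106.7/71.41 = 1.494; β = √(1 − 1/γ²) = √0.5521.

β = 0.743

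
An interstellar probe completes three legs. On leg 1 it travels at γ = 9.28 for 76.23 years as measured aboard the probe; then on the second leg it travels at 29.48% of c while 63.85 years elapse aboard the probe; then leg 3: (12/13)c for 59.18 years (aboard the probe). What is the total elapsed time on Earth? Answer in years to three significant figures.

Δt = 928 years

Leg 1: γ = 9.28; Δt_1 = 9.280 × 76.23 = 707.4 years.
Leg 2: β = 0.2948; γ = 1/√(1 − 0.2948²) = 1/√0.9131 = 1.047; Δt_2 = 1.047 × 63.85 = 66.82 years.
Leg 3: γ = 1/√(1 − (12/13)²) = 13/5 = 2.600; Δt_3 = 2.600 × 59.18 = 153.9 years.
Total: 707.4 + 66.82 + 153.9 years.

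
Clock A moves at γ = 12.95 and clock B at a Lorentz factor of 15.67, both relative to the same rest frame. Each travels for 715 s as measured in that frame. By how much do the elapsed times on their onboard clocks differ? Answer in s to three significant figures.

|τ_A − τ_B| = 9.58 s

A: γ = 12.95; τ_A = 715/12.95 = 55.21 s.
B: γ = 15.67; τ_B = 715/15.67 = 45.63 s.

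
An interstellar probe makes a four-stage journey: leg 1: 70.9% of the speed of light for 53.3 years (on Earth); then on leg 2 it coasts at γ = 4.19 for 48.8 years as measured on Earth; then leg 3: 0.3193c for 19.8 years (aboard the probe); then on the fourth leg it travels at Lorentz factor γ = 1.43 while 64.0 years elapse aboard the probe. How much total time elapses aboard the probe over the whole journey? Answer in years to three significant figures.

Leg 1: β = 0.709; γ = 1/√(1 − 0.709²) = 1/√0.4973 = 1.418; τ_1 = 53.3/1.418 = 37.59 years.
Leg 2: γ = 4.19; τ_2 = 48.8/4.190 = 11.65 years.
Leg 3: 19.8 years is already measured aboard the probe.
Leg 4: 64.0 years is already measured aboard the probe.
Total: 37.59 + 11.65 + 19.80 + 64.00 years.

τ = 133 years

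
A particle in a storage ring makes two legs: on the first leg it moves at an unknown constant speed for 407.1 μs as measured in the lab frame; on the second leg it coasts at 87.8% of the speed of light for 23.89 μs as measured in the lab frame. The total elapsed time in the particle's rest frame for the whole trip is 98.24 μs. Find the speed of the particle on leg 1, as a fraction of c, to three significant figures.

β = 0.977

Leg 1: speed unknown; τ_1 = 407.1/γ_1.
Leg 2: β = 0.878; γ = 1/√(1 − 0.878²) = 1/√0.2291 = 2.089; τ_2 = 23.89/2.089 = 11.44 μs.
Total proper time: τ_1 + 11.44 = 98.24, so τ_1 = 98.24 − 11.44 = 86.80 μs.
γ_1 = 407.1/86.80 = 4.690; β = √(1 − 1/γ²) = √0.9545.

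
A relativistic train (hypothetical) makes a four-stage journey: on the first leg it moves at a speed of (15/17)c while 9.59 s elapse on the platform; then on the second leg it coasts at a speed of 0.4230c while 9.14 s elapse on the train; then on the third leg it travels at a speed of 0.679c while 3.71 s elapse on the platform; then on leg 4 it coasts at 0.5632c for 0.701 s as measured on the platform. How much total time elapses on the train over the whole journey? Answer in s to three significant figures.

τ = 17.0 s

Leg 1: γ = 1/√(1 − (15/17)²) = 17/8 = 2.125; τ_1 = 9.59/2.125 = 4.513 s.
Leg 2: 9.14 s is already measured on the train.
Leg 3: γ = 1/√(1 − 0.679²) = 1/√0.5390 = 1.362; τ_3 = 3.71/1.362 = 2.724 s.
Leg 4: γ = 1/√(1 − 0.5632²) = 1/√0.6828 = 1.210; τ_4 = 0.701/1.210 = 0.5793 s.
Total: 4.513 + 9.140 + 2.724 + 0.5793 s.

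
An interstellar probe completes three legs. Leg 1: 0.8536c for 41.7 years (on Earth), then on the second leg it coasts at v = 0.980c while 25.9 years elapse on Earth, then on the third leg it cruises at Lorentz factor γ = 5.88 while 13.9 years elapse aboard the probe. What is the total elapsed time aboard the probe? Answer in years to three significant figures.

Leg 1: γ = 1/√(1 − 0.8536²) = 1/√0.2714 = 1.920; τ_1 = 41.7/1.920 = 21.72 years.
Leg 2: γ = 1/√(1 − 0.980²) = 1/√0.03960 = 5.025; τ_2 = 25.9/5.025 = 5.154 years.
Leg 3: 13.9 years is already measured aboard the probe.
Total: 21.72 + 5.154 + 13.90 years.

τ = 40.8 years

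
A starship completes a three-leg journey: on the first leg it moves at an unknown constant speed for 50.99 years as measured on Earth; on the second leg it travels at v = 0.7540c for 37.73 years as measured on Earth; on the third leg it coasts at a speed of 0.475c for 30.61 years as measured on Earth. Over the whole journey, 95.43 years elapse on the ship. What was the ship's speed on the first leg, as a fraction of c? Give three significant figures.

Leg 1: speed unknown; τ_1 = 50.99/γ_1.
Leg 2: γ = 1/√(1 − 0.7540²) = 1/√0.4315 = 1.522; τ_2 = 37.73/1.522 = 24.78 years.
Leg 3: γ = 1/√(1 − 0.475²) = 1/√0.7744 = 1.136; τ_3 = 30.61/1.136 = 26.94 years.
Total proper time: τ_1 + 24.78 + 26.94 = 95.43, so τ_1 = 95.43 − 51.72 = 43.71 years.
γ_1 = 50.99/43.71 = 1.167; β = √(1 − 1/γ²) = √0.2652.

β = 0.515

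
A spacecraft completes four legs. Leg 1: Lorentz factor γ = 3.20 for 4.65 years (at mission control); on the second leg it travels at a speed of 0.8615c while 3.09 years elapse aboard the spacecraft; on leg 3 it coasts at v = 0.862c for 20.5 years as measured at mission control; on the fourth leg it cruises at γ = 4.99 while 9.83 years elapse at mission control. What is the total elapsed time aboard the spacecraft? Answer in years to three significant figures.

τ = 16.9 years

Leg 1: γ = 3.20; τ_1 = 4.65/3.200 = 1.453 years.
Leg 2: 3.09 years is already measured aboard the spacecraft.
Leg 3: γ = 1/√(1 − 0.862²) = 1/√0.2570 = 1.973; τ_3 = 20.5/1.973 = 10.39 years.
Leg 4: γ = 4.99; τ_4 = 9.83/4.990 = 1.970 years.
Total: 1.453 + 3.090 + 10.39 + 1.970 years.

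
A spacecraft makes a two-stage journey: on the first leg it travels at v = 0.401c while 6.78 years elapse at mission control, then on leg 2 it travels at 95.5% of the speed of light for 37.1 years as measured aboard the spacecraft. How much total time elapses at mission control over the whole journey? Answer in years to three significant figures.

Δt = 132 years

Leg 1: 6.78 years is already measured at mission control.
Leg 2: β = 0.955; γ = 1/√(1 − 0.955²) = 1/√0.08798 = 3.371; Δt_2 = 3.371 × 37.1 = 125.1 years.
Total: 6.780 + 125.1 years.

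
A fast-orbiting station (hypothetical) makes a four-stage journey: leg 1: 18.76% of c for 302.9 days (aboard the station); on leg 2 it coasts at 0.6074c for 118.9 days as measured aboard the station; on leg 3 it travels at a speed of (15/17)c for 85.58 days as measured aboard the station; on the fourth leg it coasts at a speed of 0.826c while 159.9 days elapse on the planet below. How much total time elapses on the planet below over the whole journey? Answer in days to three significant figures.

Δt = 800 days

Leg 1: β = 0.1876; γ = 1/√(1 − 0.1876²) = 1/√0.9648 = 1.018; Δt_1 = 1.018 × 302.9 = 308.4 days.
Leg 2: γ = 1/√(1 − 0.6074²) = 1/√0.6311 = 1.259; Δt_2 = 1.259 × 118.9 = 149.7 days.
Leg 3: γ = 1/√(1 − (15/17)²) = 17/8 = 2.125; Δt_3 = 2.125 × 85.58 = 181.9 days.
Leg 4: 159.9 days is already measured on the planet below.
Total: 308.4 + 149.7 + 181.9 + 159.9 days.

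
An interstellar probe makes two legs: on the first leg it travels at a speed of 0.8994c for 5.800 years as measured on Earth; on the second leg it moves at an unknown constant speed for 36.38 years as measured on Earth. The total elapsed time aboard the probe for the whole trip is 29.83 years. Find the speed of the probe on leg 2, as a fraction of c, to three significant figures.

β = 0.661

Leg 1: γ = 1/√(1 − 0.8994²) = 1/√0.1911 = 2.288; τ_1 = 5.800/2.288 = 2.535 years.
Leg 2: speed unknown; τ_2 = 36.38/γ_2.
Total proper time: 2.535 + τ_2 = 29.83, so τ_2 = 29.83 − 2.535 = 27.29 years.
γ_2 = 36.38/27.29 = 1.333; β = √(1 − 1/γ²) = √0.4371.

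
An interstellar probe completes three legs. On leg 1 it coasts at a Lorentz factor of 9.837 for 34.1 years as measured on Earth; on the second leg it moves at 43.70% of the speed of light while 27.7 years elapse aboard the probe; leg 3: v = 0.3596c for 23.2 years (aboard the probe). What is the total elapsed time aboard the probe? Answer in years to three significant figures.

τ = 54.4 years

Leg 1: γ = 9.837; τ_1 = 34.1/9.837 = 3.467 years.
Leg 2: 27.7 years is already measured aboard the probe.
Leg 3: 23.2 years is already measured aboard the probe.
Total: 3.467 + 27.70 + 23.20 years.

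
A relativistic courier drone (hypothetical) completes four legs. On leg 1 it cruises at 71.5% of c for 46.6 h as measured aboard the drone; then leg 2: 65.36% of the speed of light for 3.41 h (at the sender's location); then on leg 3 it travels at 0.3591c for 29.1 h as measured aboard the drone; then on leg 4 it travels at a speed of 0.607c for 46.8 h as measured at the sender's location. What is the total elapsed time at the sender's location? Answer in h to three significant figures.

Δt = 148 h

Leg 1: β = 0.715; γ = 1/√(1 − 0.715²) = 1/√0.4888 = 1.430; Δt_1 = 1.430 × 46.6 = 66.65 h.
Leg 2: 3.41 h is already measured at the sender's location.
Leg 3: γ = 1/√(1 − 0.3591²) = 1/√0.8710 = 1.071; Δt_3 = 1.071 × 29.1 = 31.18 h.
Leg 4: 46.8 h is already measured at the sender's location.
Total: 66.65 + 3.410 + 31.18 + 46.80 h.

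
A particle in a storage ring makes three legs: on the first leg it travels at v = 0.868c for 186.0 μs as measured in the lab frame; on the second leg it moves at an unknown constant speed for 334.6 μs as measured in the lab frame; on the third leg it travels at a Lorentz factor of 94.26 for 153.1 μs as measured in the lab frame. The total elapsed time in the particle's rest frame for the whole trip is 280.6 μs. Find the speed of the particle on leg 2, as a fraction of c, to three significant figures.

β = 0.830

Leg 1: γ = 1/√(1 − 0.868²) = 1/√0.2466 = 2.014; τ_1 = 186.0/2.014 = 92.36 μs.
Leg 2: speed unknown; τ_2 = 334.6/γ_2.
Leg 3: γ = 94.26; τ_3 = 153.1/94.26 = 1.624 μs.
Total proper time: 92.36 + τ_2 + 1.624 = 280.6, so τ_2 = 280.6 − 93.99 = 186.6 μs.
γ_2 = 334.6/186.6 = 1.793; β = √(1 − 1/γ²) = √0.6889.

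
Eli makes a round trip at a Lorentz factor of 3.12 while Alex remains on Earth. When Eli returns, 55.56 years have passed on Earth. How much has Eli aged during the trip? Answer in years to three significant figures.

γ = 3.12
Eli's clock measures proper time along the trip: τ = Δt/γ = 55.56/3.120 years.

τ = 17.8 years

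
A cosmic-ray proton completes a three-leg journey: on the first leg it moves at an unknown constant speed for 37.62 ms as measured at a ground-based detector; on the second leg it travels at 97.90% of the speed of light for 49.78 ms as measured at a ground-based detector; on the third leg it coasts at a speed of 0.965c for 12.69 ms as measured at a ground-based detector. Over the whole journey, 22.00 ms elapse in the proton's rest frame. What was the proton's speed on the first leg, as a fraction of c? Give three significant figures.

β = 0.974

Leg 1: speed unknown; τ_1 = 37.62/γ_1.
Leg 2: β = 0.9790; γ = 1/√(1 − 0.9790²) = 1/√0.04156 = 4.905; τ_2 = 49.78/4.905 = 10.15 ms.
Leg 3: γ = 1/√(1 − 0.965²) = 1/√0.06878 = 3.813; τ_3 = 12.69/3.813 = 3.328 ms.
Total proper time: τ_1 + 10.15 + 3.328 = 22.00, so τ_1 = 22.00 − 13.48 = 8.524 ms.
γ_1 = 37.62/8.524 = 4.413; β = √(1 − 1/γ²) = √0.9487.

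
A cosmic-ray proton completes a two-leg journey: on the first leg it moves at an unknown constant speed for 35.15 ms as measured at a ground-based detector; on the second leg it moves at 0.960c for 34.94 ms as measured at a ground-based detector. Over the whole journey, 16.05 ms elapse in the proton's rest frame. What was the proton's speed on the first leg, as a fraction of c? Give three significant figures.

Leg 1: speed unknown; τ_1 = 35.15/γ_1.
Leg 2: γ = 1/√(1 − 0.960²) = 25/7 ≈ 3.571; τ_2 = 34.94/3.571 = 9.783 ms.
Total proper time: τ_1 + 9.783 = 16.05, so τ_1 = 16.05 − 9.783 = 6.267 ms.
γ_1 = 35.15/6.267 = 5.609; β = √(1 − 1/γ²) = √0.9682.

β = 0.984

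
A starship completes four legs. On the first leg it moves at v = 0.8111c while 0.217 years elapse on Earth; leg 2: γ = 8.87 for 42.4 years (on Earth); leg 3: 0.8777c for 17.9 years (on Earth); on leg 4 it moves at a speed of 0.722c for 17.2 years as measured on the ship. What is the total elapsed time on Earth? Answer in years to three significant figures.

Δt = 85.4 years

Leg 1: 0.217 years is already measured on Earth.
Leg 2: 42.4 years is already measured on Earth.
Leg 3: 17.9 years is already measured on Earth.
Leg 4: γ = 1/√(1 − 0.722²) = 1/√0.4787 = 1.445; Δt_4 = 1.445 × 17.2 = 24.86 years.
Total: 0.2170 + 42.40 + 17.90 + 24.86 years.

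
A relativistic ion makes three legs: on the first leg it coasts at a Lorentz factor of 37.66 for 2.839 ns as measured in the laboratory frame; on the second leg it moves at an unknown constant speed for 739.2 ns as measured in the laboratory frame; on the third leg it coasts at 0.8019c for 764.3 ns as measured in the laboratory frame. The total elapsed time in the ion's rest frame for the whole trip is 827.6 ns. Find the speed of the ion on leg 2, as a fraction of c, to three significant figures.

β = 0.865

Leg 1: γ = 37.66; τ_1 = 2.839/37.66 = 0.07539 ns.
Leg 2: speed unknown; τ_2 = 739.2/γ_2.
Leg 3: γ = 1/√(1 − 0.8019²) = 1/√0.3570 = 1.674; τ_3 = 764.3/1.674 = 456.6 ns.
Total proper time: 0.07539 + τ_2 + 456.6 = 827.6, so τ_2 = 827.6 − 456.7 = 370.9 ns.
γ_2 = 739.2/370.9 = 1.993; β = √(1 − 1/γ²) = √0.7483.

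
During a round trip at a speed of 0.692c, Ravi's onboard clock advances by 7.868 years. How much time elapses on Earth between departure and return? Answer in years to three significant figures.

γ = 1/√(1 − 0.692²) = 1/√0.5211 = 1.385
Earth-frame duration is the dilated interval: Δt = γτ = 1.385 × 7.868 years.

Δt = 10.9 years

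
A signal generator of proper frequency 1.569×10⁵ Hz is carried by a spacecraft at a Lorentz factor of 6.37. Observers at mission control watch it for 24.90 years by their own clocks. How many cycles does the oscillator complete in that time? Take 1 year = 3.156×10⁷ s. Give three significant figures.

N = 1.94×10¹³

γ = 6.37
During 24.90 years of lab time, the oscillator's proper time advances by τ = Δt/γ = 24.90/6.370 = 3.909 years = 1.234×10⁸ s.
N = f × τ = 1.569×10⁵ × 1.234×10⁸ = 1.936×10¹³.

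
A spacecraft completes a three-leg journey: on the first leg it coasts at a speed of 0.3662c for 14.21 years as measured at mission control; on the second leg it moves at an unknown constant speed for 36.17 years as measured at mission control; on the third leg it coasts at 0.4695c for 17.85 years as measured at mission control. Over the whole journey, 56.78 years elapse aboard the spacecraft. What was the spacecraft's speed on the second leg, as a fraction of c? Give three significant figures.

Leg 1: γ = 1/√(1 − 0.3662²) = 1/√0.8659 = 1.075; τ_1 = 14.21/1.075 = 13.22 years.
Leg 2: speed unknown; τ_2 = 36.17/γ_2.
Leg 3: γ = 1/√(1 − 0.4695²) = 1/√0.7796 = 1.133; τ_3 = 17.85/1.133 = 15.76 years.
Total proper time: 13.22 + τ_2 + 15.76 = 56.78, so τ_2 = 56.78 − 28.98 = 27.80 years.
γ_2 = 36.17/27.80 = 1.301; β = √(1 − 1/γ²) = √0.4094.

β = 0.640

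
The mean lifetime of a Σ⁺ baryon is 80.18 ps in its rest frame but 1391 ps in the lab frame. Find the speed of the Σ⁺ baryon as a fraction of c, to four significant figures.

β = 0.9983

γ = Δt/τ₀ = 1391/80.18 = 17.35
β = √(1 − 1/γ²) = √(1 − 0.003323) = √0.9967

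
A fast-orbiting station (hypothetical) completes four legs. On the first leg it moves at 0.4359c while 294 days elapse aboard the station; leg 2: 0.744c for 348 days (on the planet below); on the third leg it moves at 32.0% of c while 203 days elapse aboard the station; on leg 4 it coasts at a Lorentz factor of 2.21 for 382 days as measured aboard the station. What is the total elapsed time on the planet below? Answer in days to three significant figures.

Leg 1: γ = 1/√(1 − 0.4359²) = 1/√0.8100 = 1.111; Δt_1 = 1.111 × 294 = 326.7 days.
Leg 2: 348 days is already measured on the planet below.
Leg 3: β = 0.320; γ = 1/√(1 − 0.320²) = 1/√0.8976 = 1.056; Δt_3 = 1.056 × 203 = 214.3 days.
Leg 4: γ = 2.21; Δt_4 = 2.210 × 382 = 844.2 days.
Total: 326.7 + 348.0 + 214.3 + 844.2 days.

Δt = 1730 days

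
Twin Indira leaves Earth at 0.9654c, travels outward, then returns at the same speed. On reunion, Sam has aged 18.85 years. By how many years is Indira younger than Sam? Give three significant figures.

Δt − τ = 13.9 years

γ = 1/√(1 − 0.9654²) = 1/√0.06800 = 3.835
Indira's elapsed proper time: τ = 18.85/3.835 = 4.916 years.
Age gap = Δt − τ = 18.85 − 4.916 years.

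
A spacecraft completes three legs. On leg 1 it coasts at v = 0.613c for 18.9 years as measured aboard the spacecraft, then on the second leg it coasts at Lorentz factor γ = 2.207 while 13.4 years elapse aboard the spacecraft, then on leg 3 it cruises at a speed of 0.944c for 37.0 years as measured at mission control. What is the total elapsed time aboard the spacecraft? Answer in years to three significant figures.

Leg 1: 18.9 years is already measured aboard the spacecraft.
Leg 2: 13.4 years is already measured aboard the spacecraft.
Leg 3: γ = 1/√(1 − 0.944²) = 1/√0.1089 = 3.031; τ_3 = 37.0/3.031 = 12.21 years.
Total: 18.90 + 13.40 + 12.21 years.

τ = 44.5 years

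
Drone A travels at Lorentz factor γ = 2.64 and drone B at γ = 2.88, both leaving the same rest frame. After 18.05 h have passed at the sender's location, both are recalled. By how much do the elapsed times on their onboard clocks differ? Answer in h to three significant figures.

A: γ = 2.64; τ_A = 18.05/2.640 = 6.837 h.
B: γ = 2.88; τ_B = 18.05/2.880 = 6.267 h.

|τ_A − τ_B| = 0.570 h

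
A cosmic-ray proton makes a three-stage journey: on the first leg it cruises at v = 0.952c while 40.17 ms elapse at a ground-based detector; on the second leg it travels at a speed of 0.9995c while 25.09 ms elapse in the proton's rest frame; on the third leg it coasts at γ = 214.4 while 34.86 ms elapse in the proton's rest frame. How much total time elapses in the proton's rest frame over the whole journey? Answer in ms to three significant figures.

Leg 1: γ = 1/√(1 − 0.952²) = 1/√0.09370 = 3.267; τ_1 = 40.17/3.267 = 12.30 ms.
Leg 2: 25.09 ms is already measured in the proton's rest frame.
Leg 3: 34.86 ms is already measured in the proton's rest frame.
Total: 12.30 + 25.09 + 34.86 ms.

τ = 72.2 ms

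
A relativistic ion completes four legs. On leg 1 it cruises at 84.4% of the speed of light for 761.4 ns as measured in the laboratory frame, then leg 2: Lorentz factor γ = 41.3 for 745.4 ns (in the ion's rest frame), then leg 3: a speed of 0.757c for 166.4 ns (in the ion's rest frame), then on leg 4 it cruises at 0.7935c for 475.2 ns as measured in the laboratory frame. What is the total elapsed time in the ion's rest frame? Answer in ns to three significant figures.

Leg 1: β = 0.844; γ = 1/√(1 − 0.844²) = 1/√0.2877 = 1.864; τ_1 = 761.4/1.864 = 408.4 ns.
Leg 2: 745.4 ns is already measured in the ion's rest frame.
Leg 3: 166.4 ns is already measured in the ion's rest frame.
Leg 4: γ = 1/√(1 − 0.7935²) = 1/√0.3704 = 1.643; τ_4 = 475.2/1.643 = 289.2 ns.
Total: 408.4 + 745.4 + 166.4 + 289.2 ns.

τ = 1610 ns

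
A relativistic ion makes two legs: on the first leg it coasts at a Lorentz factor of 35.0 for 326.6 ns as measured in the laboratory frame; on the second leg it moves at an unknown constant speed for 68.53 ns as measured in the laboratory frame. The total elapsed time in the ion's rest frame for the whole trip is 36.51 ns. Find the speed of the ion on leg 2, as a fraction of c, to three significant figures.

β = 0.918

Leg 1: γ = 35.0; τ_1 = 326.6/35.00 = 9.331 ns.
Leg 2: speed unknown; τ_2 = 68.53/γ_2.
Total proper time: 9.331 + τ_2 = 36.51, so τ_2 = 36.51 − 9.331 = 27.18 ns.
γ_2 = 68.53/27.18 = 2.521; β = √(1 − 1/γ²) = √0.8427.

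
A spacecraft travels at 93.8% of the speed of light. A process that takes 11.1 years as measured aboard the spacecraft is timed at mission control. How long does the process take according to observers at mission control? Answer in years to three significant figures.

β = 0.938; γ = 1/√(1 − 0.938²) = 1/√0.1202 = 2.885
The interval measured aboard the spacecraft is the proper time (both events occur at the same place in that frame); the lab-frame interval is Δt = γτ = 2.885 × 11.1 years.

Δt = 32.0 years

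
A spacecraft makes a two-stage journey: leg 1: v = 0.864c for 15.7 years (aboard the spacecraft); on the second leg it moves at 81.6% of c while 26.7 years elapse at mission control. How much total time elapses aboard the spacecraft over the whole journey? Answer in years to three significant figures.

Leg 1: 15.7 years is already measured aboard the spacecraft.
Leg 2: β = 0.816; γ = 1/√(1 − 0.816²) = 1/√0.3341 = 1.730; τ_2 = 26.7/1.730 = 15.43 years.
Total: 15.70 + 15.43 years.

τ = 31.1 years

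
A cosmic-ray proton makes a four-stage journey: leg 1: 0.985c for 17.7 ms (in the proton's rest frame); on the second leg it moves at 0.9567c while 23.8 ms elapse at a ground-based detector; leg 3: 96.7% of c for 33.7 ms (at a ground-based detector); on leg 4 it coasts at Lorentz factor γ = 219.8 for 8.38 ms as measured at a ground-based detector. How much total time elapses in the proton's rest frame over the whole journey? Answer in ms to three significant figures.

τ = 33.3 ms

Leg 1: 17.7 ms is already measured in the proton's rest frame.
Leg 2: γ = 1/√(1 − 0.9567²) = 1/√0.08473 = 3.436; τ_2 = 23.8/3.436 = 6.928 ms.
Leg 3: β = 0.967; γ = 1/√(1 − 0.967²) = 1/√0.06491 = 3.925; τ_3 = 33.7/3.925 = 8.586 ms.
Leg 4: γ = 219.8; τ_4 = 8.38/219.8 = 0.03813 ms.
Total: 17.70 + 6.928 + 8.586 + 0.03813 ms.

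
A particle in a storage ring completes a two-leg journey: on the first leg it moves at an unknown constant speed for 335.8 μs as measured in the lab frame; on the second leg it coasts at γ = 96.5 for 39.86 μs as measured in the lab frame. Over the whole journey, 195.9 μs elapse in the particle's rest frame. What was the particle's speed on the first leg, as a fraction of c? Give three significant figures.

β = 0.813

Leg 1: speed unknown; τ_1 = 335.8/γ_1.
Leg 2: γ = 96.5; τ_2 = 39.86/96.50 = 0.4131 μs.
Total proper time: τ_1 + 0.4131 = 195.9, so τ_1 = 195.9 − 0.4131 = 195.5 μs.
γ_1 = 335.8/195.5 = 1.718; β = √(1 − 1/γ²) = √0.6611.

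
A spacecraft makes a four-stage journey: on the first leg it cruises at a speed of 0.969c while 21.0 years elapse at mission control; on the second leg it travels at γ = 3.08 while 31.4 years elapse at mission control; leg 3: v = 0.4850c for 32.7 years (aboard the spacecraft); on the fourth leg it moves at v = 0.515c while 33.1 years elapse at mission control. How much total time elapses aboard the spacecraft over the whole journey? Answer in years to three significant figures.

Leg 1: γ = 1/√(1 − 0.969²) = 1/√0.06104 = 4.048; τ_1 = 21.0/4.048 = 5.188 years.
Leg 2: γ = 3.08; τ_2 = 31.4/3.080 = 10.19 years.
Leg 3: 32.7 years is already measured aboard the spacecraft.
Leg 4: γ = 1/√(1 − 0.515²) = 1/√0.7348 = 1.167; τ_4 = 33.1/1.167 = 28.37 years.
Total: 5.188 + 10.19 + 32.70 + 28.37 years.

τ = 76.5 years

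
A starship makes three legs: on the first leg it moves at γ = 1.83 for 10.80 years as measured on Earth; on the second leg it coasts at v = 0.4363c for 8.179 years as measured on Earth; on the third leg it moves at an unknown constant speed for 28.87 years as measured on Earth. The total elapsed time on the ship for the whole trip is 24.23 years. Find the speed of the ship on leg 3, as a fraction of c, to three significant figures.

β = 0.925

Leg 1: γ = 1.83; τ_1 = 10.80/1.830 = 5.902 years.
Leg 2: γ = 1/√(1 − 0.4363²) = 1/√0.8096 = 1.111; τ_2 = 8.179/1.111 = 7.359 years.
Leg 3: speed unknown; τ_3 = 28.87/γ_3.
Total proper time: 5.902 + 7.359 + τ_3 = 24.23, so τ_3 = 24.23 − 13.26 = 10.97 years.
γ_3 = 28.87/10.97 = 2.632; β = √(1 − 1/γ²) = √0.8556.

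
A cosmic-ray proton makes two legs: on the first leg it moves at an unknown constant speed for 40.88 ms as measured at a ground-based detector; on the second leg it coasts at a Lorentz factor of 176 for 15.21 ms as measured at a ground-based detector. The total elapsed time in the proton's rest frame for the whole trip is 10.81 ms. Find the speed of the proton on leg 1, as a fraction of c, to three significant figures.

Leg 1: speed unknown; τ_1 = 40.88/γ_1.
Leg 2: γ = 176; τ_2 = 15.21/176.0 = 0.08642 ms.
Total proper time: τ_1 + 0.08642 = 10.81, so τ_1 = 10.81 − 0.08642 = 10.72 ms.
γ_1 = 40.88/10.72 = 3.812; β = √(1 − 1/γ²) = √0.9312.

β = 0.965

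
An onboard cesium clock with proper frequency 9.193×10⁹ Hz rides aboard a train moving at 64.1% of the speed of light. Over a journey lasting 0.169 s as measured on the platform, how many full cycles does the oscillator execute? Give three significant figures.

β = 0.641; γ = 1/√(1 − 0.641²) = 1/√0.5891 = 1.303
The oscillator's own cycle count is N = f × τ where τ is the proper time on the train. τ = Δt/γ = 0.169/1.303 = 0.1297 s = 1.297×10⁻¹ s.
N = 9.193×10⁹ × 1.297×10⁻¹ = 1.192×10⁹.

N = 1.19×10⁹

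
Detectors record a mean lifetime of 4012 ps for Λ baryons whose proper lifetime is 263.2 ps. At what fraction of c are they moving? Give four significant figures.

γ = Δt/τ₀ = 4012/263.2 = 15.24
β = √(1 − 1/γ²) = √(1 − 0.004304) = √0.9957

v = 0.9978c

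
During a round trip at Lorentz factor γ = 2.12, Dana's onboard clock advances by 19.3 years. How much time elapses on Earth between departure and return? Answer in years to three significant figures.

γ = 2.12
Earth-frame duration is the dilated interval: Δt = γτ = 2.120 × 19.3 years.

Δt = 40.9 years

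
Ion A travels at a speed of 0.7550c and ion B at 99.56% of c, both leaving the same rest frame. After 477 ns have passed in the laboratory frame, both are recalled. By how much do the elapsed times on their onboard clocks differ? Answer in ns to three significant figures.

A: γ = 1/√(1 − 0.7550²) = 1/√0.4300 = 1.525; τ_A = 477/1.525 = 312.8 ns.
B: β = 0.9956; γ = 1/√(1 − 0.9956²) = 1/√0.008781 = 10.67; τ_B = 477/10.67 = 44.70 ns.

|τ_A − τ_B| = 268 ns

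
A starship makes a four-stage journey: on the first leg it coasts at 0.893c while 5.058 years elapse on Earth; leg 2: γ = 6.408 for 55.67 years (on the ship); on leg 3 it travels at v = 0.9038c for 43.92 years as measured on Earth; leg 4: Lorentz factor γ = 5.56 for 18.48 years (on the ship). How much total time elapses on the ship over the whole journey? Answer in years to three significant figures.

τ = 95.2 years

Leg 1: γ = 1/√(1 − 0.893²) = 1/√0.2026 = 2.222; τ_1 = 5.058/2.222 = 2.276 years.
Leg 2: 55.67 years is already measured on the ship.
Leg 3: γ = 1/√(1 − 0.9038²) = 1/√0.1831 = 2.337; τ_3 = 43.92/2.337 = 18.80 years.
Leg 4: 18.48 years is already measured on the ship.
Total: 2.276 + 55.67 + 18.80 + 18.48 years.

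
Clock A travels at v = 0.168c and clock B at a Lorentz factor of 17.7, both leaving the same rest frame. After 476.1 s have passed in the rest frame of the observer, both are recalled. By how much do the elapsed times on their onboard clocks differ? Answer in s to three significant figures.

A: γ = 1/√(1 − 0.168²) = 1/√0.9718 = 1.014; τ_A = 476.1/1.014 = 469.3 s.
B: γ = 17.7; τ_B = 476.1/17.70 = 26.90 s.

|τ_A − τ_B| = 442 s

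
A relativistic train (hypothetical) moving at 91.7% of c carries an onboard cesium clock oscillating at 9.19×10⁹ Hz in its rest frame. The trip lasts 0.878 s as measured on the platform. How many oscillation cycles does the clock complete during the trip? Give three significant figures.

N = 3.22×10⁹

β = 0.917; γ = 1/√(1 − 0.917²) = 1/√0.1591 = 2.507
The oscillator's own cycle count is N = f × τ where τ is the proper time on the train. τ = Δt/γ = 0.878/2.507 = 0.3502 s = 3.502×10⁻¹ s.
N = 9.19×10⁹ × 3.502×10⁻¹ = 3.219×10⁹.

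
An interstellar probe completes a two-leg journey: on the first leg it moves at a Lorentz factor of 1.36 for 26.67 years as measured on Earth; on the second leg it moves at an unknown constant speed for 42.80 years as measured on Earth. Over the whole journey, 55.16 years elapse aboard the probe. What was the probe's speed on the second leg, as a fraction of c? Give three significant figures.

Leg 1: γ = 1.36; τ_1 = 26.67/1.360 = 19.61 years.
Leg 2: speed unknown; τ_2 = 42.80/γ_2.
Total proper time: 19.61 + τ_2 = 55.16, so τ_2 = 55.16 − 19.61 = 35.55 years.
γ_2 = 42.80/35.55 = 1.204; β = √(1 − 1/γ²) = √0.3101.

β = 0.557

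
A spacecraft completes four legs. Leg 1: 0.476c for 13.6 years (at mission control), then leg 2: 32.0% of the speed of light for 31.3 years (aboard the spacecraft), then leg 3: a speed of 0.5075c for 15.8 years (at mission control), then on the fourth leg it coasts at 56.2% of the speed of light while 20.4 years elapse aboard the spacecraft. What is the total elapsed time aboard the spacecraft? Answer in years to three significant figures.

τ = 77.3 years

Leg 1: γ = 1/√(1 − 0.476²) = 1/√0.7734 = 1.137; τ_1 = 13.6/1.137 = 11.96 years.
Leg 2: 31.3 years is already measured aboard the spacecraft.
Leg 3: γ = 1/√(1 − 0.5075²) = 1/√0.7424 = 1.161; τ_3 = 15.8/1.161 = 13.61 years.
Leg 4: 20.4 years is already measured aboard the spacecraft.
Total: 11.96 + 31.30 + 13.61 + 20.40 years.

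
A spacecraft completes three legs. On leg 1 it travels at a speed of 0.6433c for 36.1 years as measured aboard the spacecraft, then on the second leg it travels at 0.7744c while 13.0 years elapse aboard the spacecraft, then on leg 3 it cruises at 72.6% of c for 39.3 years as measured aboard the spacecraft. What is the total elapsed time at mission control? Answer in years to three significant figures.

Leg 1: γ = 1/√(1 − 0.6433²) = 1/√0.5862 = 1.306; Δt_1 = 1.306 × 36.1 = 47.15 years.
Leg 2: γ = 1/√(1 − 0.7744²) = 1/√0.4003 = 1.581; Δt_2 = 1.581 × 13.0 = 20.55 years.
Leg 3: β = 0.726; γ = 1/√(1 − 0.726²) = 1/√0.4729 = 1.454; Δt_3 = 1.454 × 39.3 = 57.15 years.
Total: 47.15 + 20.55 + 57.15 years.

Δt = 125 years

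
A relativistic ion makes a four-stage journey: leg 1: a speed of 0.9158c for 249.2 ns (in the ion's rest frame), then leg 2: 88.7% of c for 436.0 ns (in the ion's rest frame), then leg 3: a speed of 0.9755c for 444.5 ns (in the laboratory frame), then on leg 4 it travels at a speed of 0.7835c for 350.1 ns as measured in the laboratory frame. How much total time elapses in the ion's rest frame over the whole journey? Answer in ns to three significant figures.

Leg 1: 249.2 ns is already measured in the ion's rest frame.
Leg 2: 436.0 ns is already measured in the ion's rest frame.
Leg 3: γ = 1/√(1 − 0.9755²) = 1/√0.04840 = 4.545; τ_3 = 444.5/4.545 = 97.79 ns.
Leg 4: γ = 1/√(1 − 0.7835²) = 1/√0.3861 = 1.609; τ_4 = 350.1/1.609 = 217.5 ns.
Total: 249.2 + 436.0 + 97.79 + 217.5 ns.

τ = 1000 ns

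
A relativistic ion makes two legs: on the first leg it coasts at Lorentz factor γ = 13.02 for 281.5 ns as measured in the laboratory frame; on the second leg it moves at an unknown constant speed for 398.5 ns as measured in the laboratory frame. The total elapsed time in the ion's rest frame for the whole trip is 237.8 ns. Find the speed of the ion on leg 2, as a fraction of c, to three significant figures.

β = 0.840

Leg 1: γ = 13.02; τ_1 = 281.5/13.02 = 21.62 ns.
Leg 2: speed unknown; τ_2 = 398.5/γ_2.
Total proper time: 21.62 + τ_2 = 237.8, so τ_2 = 237.8 − 21.62 = 216.2 ns.
γ_2 = 398.5/216.2 = 1.843; β = √(1 − 1/γ²) = √0.7057.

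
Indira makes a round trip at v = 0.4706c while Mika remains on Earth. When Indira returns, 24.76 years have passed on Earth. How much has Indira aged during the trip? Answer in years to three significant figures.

τ = 21.8 years

γ = 1/√(1 − 0.4706²) = 1/√0.7785 = 1.133
Indira's clock measures proper time along the trip: τ = Δt/γ = 24.76/1.133 years.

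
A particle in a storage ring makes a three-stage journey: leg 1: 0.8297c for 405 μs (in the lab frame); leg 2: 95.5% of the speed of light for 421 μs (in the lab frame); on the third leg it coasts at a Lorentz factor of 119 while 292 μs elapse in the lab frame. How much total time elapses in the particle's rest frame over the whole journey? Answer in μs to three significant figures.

Leg 1: γ = 1/√(1 − 0.8297²) = 1/√0.3116 = 1.791; τ_1 = 405/1.791 = 226.1 μs.
Leg 2: β = 0.955; γ = 1/√(1 − 0.955²) = 1/√0.08798 = 3.371; τ_2 = 421/3.371 = 124.9 μs.
Leg 3: γ = 119; τ_3 = 292/119.0 = 2.454 μs.
Total: 226.1 + 124.9 + 2.454 μs.

τ = 353 μs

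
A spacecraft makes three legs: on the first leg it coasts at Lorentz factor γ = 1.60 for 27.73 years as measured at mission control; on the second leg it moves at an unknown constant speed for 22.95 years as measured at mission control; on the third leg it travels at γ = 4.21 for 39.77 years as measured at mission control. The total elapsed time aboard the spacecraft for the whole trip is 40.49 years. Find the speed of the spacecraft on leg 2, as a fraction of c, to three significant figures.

Leg 1: γ = 1.60; τ_1 = 27.73/1.600 = 17.33 years.
Leg 2: speed unknown; τ_2 = 22.95/γ_2.
Leg 3: γ = 4.21; τ_3 = 39.77/4.210 = 9.447 years.
Total proper time: 17.33 + τ_2 + 9.447 = 40.49, so τ_2 = 40.49 − 26.78 = 13.71 years.
γ_2 = 22.95/13.71 = 1.674; β = √(1 − 1/γ²) = √0.6430.

β = 0.802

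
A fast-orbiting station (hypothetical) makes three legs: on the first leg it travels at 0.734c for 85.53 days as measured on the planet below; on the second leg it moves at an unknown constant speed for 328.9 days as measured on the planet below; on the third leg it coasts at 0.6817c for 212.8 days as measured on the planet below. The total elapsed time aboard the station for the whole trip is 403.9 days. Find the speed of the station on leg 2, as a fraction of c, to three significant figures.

Leg 1: γ = 1/√(1 − 0.734²) = 1/√0.4612 = 1.472; τ_1 = 85.53/1.472 = 58.09 days.
Leg 2: speed unknown; τ_2 = 328.9/γ_2.
Leg 3: γ = 1/√(1 − 0.6817²) = 1/√0.5353 = 1.367; τ_3 = 212.8/1.367 = 155.7 days.
Total proper time: 58.09 + τ_2 + 155.7 = 403.9, so τ_2 = 403.9 − 213.8 = 190.1 days.
γ_2 = 328.9/190.1 = 1.730; β = √(1 − 1/γ²) = √0.6659.

β = 0.816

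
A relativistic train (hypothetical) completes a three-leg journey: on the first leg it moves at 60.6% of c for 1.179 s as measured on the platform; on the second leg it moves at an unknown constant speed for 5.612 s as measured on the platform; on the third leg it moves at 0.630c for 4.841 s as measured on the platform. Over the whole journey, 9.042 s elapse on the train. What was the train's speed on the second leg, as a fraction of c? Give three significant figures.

β = 0.633

Leg 1: β = 0.606; γ = 1/√(1 − 0.606²) = 1/√0.6328 = 1.257; τ_1 = 1.179/1.257 = 0.9379 s.
Leg 2: speed unknown; τ_2 = 5.612/γ_2.
Leg 3: γ = 1/√(1 − 0.630²) = 1/√0.6031 = 1.288; τ_3 = 4.841/1.288 = 3.759 s.
Total proper time: 0.9379 + τ_2 + 3.759 = 9.042, so τ_2 = 9.042 − 4.697 = 4.345 s.
γ_2 = 5.612/4.345 = 1.292; β = √(1 − 1/γ²) = √0.4007.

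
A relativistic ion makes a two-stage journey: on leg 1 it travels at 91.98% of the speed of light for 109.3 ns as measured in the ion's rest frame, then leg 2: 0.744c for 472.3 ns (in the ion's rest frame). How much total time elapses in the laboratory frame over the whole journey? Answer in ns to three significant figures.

Leg 1: β = 0.9198; γ = 1/√(1 − 0.9198²) = 1/√0.1540 = 2.549; Δt_1 = 2.549 × 109.3 = 278.6 ns.
Leg 2: γ = 1/√(1 − 0.744²) = 1/√0.4465 = 1.497; Δt_2 = 1.497 × 472.3 = 706.8 ns.
Total: 278.6 + 706.8 ns.

Δt = 985 ns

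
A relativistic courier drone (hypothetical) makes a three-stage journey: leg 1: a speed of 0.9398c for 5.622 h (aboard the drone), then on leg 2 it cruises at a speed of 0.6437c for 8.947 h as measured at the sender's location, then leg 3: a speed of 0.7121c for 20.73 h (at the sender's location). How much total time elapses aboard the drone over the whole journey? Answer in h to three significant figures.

Leg 1: 5.622 h is already measured aboard the drone.
Leg 2: γ = 1/√(1 − 0.6437²) = 1/√0.5857 = 1.307; τ_2 = 8.947/1.307 = 6.847 h.
Leg 3: γ = 1/√(1 − 0.7121²) = 1/√0.4929 = 1.424; τ_3 = 20.73/1.424 = 14.55 h.
Total: 5.622 + 6.847 + 14.55 h.

τ = 27.0 h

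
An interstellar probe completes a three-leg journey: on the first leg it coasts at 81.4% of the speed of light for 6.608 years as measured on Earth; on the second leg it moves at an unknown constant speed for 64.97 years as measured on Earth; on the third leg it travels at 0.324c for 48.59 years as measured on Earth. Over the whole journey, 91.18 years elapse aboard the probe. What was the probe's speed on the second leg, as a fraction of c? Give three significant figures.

Leg 1: β = 0.814; γ = 1/√(1 − 0.814²) = 1/√0.3374 = 1.722; τ_1 = 6.608/1.722 = 3.838 years.
Leg 2: speed unknown; τ_2 = 64.97/γ_2.
Leg 3: γ = 1/√(1 − 0.324²) = 1/√0.8950 = 1.057; τ_3 = 48.59/1.057 = 45.97 years.
Total proper time: 3.838 + τ_2 + 45.97 = 91.18, so τ_2 = 91.18 − 49.81 = 41.37 years.
γ_2 = 64.97/41.37 = 1.570; β = √(1 − 1/γ²) = √0.5945.

β = 0.771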